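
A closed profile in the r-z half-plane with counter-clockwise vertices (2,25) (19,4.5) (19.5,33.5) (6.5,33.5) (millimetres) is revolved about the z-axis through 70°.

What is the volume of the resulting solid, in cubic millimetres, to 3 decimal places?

Profile (r,z), 4 vertices: (2,25) (19,4.5) (19.5,33.5) (6.5,33.5)
edge 0: (2,25)→(19,4.5)  cross = 2·4.5 − 19·25 = -466.0000; (r_i+r_j)·cross = 21·-466.0000 = -9786.0000
edge 1: (19,4.5)→(19.5,33.5)  cross = 19·33.5 − 19.5·4.5 = 548.7500; (r_i+r_j)·cross = 38.5·548.7500 = 21126.8750
edge 2: (19.5,33.5)→(6.5,33.5)  cross = 19.5·33.5 − 6.5·33.5 = 435.5000; (r_i+r_j)·cross = 26·435.5000 = 11323.0000
edge 3: (6.5,33.5)→(2,25)  cross = 6.5·25 − 2·33.5 = 95.5000; (r_i+r_j)·cross = 8.5·95.5000 = 811.7500
Σcross = 613.7500 → A = |Σcross|/2 = 306.8750 mm²
Σ(r_i+r_j)·cross = 23475.6250 → first moment M = |Σ|/6 = 3912.6042
R_c = M/A = 3912.6042/306.8750 = 12.7498 mm
θ = 70° = 1.221730 rad
V = θ·R_c·A = 1.221730·12.7498·306.8750 = 4780.148 mm³

Volume = 4780.148 mm³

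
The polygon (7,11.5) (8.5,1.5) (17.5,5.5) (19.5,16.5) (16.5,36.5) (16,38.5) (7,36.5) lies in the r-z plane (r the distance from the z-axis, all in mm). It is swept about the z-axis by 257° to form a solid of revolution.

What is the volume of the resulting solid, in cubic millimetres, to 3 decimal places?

Volume = 21057.349 mm³

Profile (r,z), 7 vertices: (7,11.5) (8.5,1.5) (17.5,5.5) (19.5,16.5) (16.5,36.5) (16,38.5) (7,36.5)
edge 0: (7,11.5)→(8.5,1.5)  cross = 7·1.5 − 8.5·11.5 = -87.2500; (r_i+r_j)·cross = 15.5·-87.2500 = -1352.3750
edge 1: (8.5,1.5)→(17.5,5.5)  cross = 8.5·5.5 − 17.5·1.5 = 20.5000; (r_i+r_j)·cross = 26·20.5000 = 533.0000
edge 2: (17.5,5.5)→(19.5,16.5)  cross = 17.5·16.5 − 19.5·5.5 = 181.5000; (r_i+r_j)·cross = 37·181.5000 = 6715.5000
edge 3: (19.5,16.5)→(16.5,36.5)  cross = 19.5·36.5 − 16.5·16.5 = 439.5000; (r_i+r_j)·cross = 36·439.5000 = 15822.0000
edge 4: (16.5,36.5)→(16,38.5)  cross = 16.5·38.5 − 16·36.5 = 51.2500; (r_i+r_j)·cross = 32.5·51.2500 = 1665.6250
edge 5: (16,38.5)→(7,36.5)  cross = 16·36.5 − 7·38.5 = 314.5000; (r_i+r_j)·cross = 23·314.5000 = 7233.5000
edge 6: (7,36.5)→(7,11.5)  cross = 7·11.5 − 7·36.5 = -175.0000; (r_i+r_j)·cross = 14·-175.0000 = -2450.0000
Σcross = 745.0000 → A = |Σcross|/2 = 372.5000 mm²
Σ(r_i+r_j)·cross = 28167.2500 → first moment M = |Σ|/6 = 4694.5417
R_c = M/A = 4694.5417/372.5000 = 12.6028 mm
θ = 257° = 4.485496 rad
V = θ·R_c·A = 4.485496·12.6028·372.5000 = 21057.349 mm³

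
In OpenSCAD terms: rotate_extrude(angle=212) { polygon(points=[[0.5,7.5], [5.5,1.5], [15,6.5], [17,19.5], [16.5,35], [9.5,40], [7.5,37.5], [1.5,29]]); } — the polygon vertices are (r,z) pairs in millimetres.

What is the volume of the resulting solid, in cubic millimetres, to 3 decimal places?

Profile (r,z), 8 vertices: (0.5,7.5) (5.5,1.5) (15,6.5) (17,19.5) (16.5,35) (9.5,40) (7.5,37.5) (1.5,29)
edge 0: (0.5,7.5)→(5.5,1.5)  cross = 0.5·1.5 − 5.5·7.5 = -40.5000; (r_i+r_j)·cross = 6·-40.5000 = -243.0000
edge 1: (5.5,1.5)→(15,6.5)  cross = 5.5·6.5 − 15·1.5 = 13.2500; (r_i+r_j)·cross = 20.5·13.2500 = 271.6250
edge 2: (15,6.5)→(17,19.5)  cross = 15·19.5 − 17·6.5 = 182.0000; (r_i+r_j)·cross = 32·182.0000 = 5824.0000
edge 3: (17,19.5)→(16.5,35)  cross = 17·35 − 16.5·19.5 = 273.2500; (r_i+r_j)·cross = 33.5·273.2500 = 9153.8750
edge 4: (16.5,35)→(9.5,40)  cross = 16.5·40 − 9.5·35 = 327.5000; (r_i+r_j)·cross = 26·327.5000 = 8515.0000
edge 5: (9.5,40)→(7.5,37.5)  cross = 9.5·37.5 − 7.5·40 = 56.2500; (r_i+r_j)·cross = 17·56.2500 = 956.2500
edge 6: (7.5,37.5)→(1.5,29)  cross = 7.5·29 − 1.5·37.5 = 161.2500; (r_i+r_j)·cross = 9·161.2500 = 1451.2500
edge 7: (1.5,29)→(0.5,7.5)  cross = 1.5·7.5 − 0.5·29 = -3.2500; (r_i+r_j)·cross = 2·-3.2500 = -6.5000
Σcross = 969.7500 → A = |Σcross|/2 = 484.8750 mm²
Σ(r_i+r_j)·cross = 25922.5000 → first moment M = |Σ|/6 = 4320.4167
R_c = M/A = 4320.4167/484.8750 = 8.9104 mm
θ = 212° = 3.700098 rad
V = θ·R_c·A = 3.700098·8.9104·484.8750 = 15985.965 mm³

Volume = 15985.965 mm³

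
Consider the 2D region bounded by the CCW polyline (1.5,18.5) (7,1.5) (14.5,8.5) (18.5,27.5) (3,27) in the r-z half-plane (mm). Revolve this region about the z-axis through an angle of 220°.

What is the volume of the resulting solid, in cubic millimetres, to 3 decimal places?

Profile (r,z), 5 vertices: (1.5,18.5) (7,1.5) (14.5,8.5) (18.5,27.5) (3,27)
edge 0: (1.5,18.5)→(7,1.5)  cross = 1.5·1.5 − 7·18.5 = -127.2500; (r_i+r_j)·cross = 8.5·-127.2500 = -1081.6250
edge 1: (7,1.5)→(14.5,8.5)  cross = 7·8.5 − 14.5·1.5 = 37.7500; (r_i+r_j)·cross = 21.5·37.7500 = 811.6250
edge 2: (14.5,8.5)→(18.5,27.5)  cross = 14.5·27.5 − 18.5·8.5 = 241.5000; (r_i+r_j)·cross = 33·241.5000 = 7969.5000
edge 3: (18.5,27.5)→(3,27)  cross = 18.5·27 − 3·27.5 = 417.0000; (r_i+r_j)·cross = 21.5·417.0000 = 8965.5000
edge 4: (3,27)→(1.5,18.5)  cross = 3·18.5 − 1.5·27 = 15.0000; (r_i+r_j)·cross = 4.5·15.0000 = 67.5000
Σcross = 584.0000 → A = |Σcross|/2 = 292.0000 mm²
Σ(r_i+r_j)·cross = 16732.5000 → first moment M = |Σ|/6 = 2788.7500
R_c = M/A = 2788.7500/292.0000 = 9.5505 mm
θ = 220° = 3.839724 rad
V = θ·R_c·A = 3.839724·9.5505·292.0000 = 10708.031 mm³

Volume = 10708.031 mm³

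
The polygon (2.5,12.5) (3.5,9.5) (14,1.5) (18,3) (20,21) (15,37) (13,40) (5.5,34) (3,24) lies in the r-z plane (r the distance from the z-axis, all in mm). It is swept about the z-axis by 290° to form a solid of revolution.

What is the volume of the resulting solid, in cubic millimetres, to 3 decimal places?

Profile (r,z), 9 vertices: (2.5,12.5) (3.5,9.5) (14,1.5) (18,3) (20,21) (15,37) (13,40) (5.5,34) (3,24)
edge 0: (2.5,12.5)→(3.5,9.5)  cross = 2.5·9.5 − 3.5·12.5 = -20.0000; (r_i+r_j)·cross = 6·-20.0000 = -120.0000
edge 1: (3.5,9.5)→(14,1.5)  cross = 3.5·1.5 − 14·9.5 = -127.7500; (r_i+r_j)·cross = 17.5·-127.7500 = -2235.6250
edge 2: (14,1.5)→(18,3)  cross = 14·3 − 18·1.5 = 15.0000; (r_i+r_j)·cross = 32·15.0000 = 480.0000
edge 3: (18,3)→(20,21)  cross = 18·21 − 20·3 = 318.0000; (r_i+r_j)·cross = 38·318.0000 = 12084.0000
edge 4: (20,21)→(15,37)  cross = 20·37 − 15·21 = 425.0000; (r_i+r_j)·cross = 35·425.0000 = 14875.0000
edge 5: (15,37)→(13,40)  cross = 15·40 − 13·37 = 119.0000; (r_i+r_j)·cross = 28·119.0000 = 3332.0000
edge 6: (13,40)→(5.5,34)  cross = 13·34 − 5.5·40 = 222.0000; (r_i+r_j)·cross = 18.5·222.0000 = 4107.0000
edge 7: (5.5,34)→(3,24)  cross = 5.5·24 − 3·34 = 30.0000; (r_i+r_j)·cross = 8.5·30.0000 = 255.0000
edge 8: (3,24)→(2.5,12.5)  cross = 3·12.5 − 2.5·24 = -22.5000; (r_i+r_j)·cross = 5.5·-22.5000 = -123.7500
Σcross = 958.7500 → A = |Σcross|/2 = 479.3750 mm²
Σ(r_i+r_j)·cross = 32653.6250 → first moment M = |Σ|/6 = 5442.2708
R_c = M/A = 5442.2708/479.3750 = 11.3528 mm
θ = 290° = 5.061455 rad
V = θ·R_c·A = 5.061455·11.3528·479.3750 = 27545.808 mm³

Volume = 27545.808 mm³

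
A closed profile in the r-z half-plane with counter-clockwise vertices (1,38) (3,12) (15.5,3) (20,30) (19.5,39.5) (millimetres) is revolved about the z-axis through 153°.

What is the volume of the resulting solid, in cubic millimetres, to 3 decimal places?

Volume = 14764.052 mm³

Profile (r,z), 5 vertices: (1,38) (3,12) (15.5,3) (20,30) (19.5,39.5)
edge 0: (1,38)→(3,12)  cross = 1·12 − 3·38 = -102.0000; (r_i+r_j)·cross = 4·-102.0000 = -408.0000
edge 1: (3,12)→(15.5,3)  cross = 3·3 − 15.5·12 = -177.0000; (r_i+r_j)·cross = 18.5·-177.0000 = -3274.5000
edge 2: (15.5,3)→(20,30)  cross = 15.5·30 − 20·3 = 405.0000; (r_i+r_j)·cross = 35.5·405.0000 = 14377.5000
edge 3: (20,30)→(19.5,39.5)  cross = 20·39.5 − 19.5·30 = 205.0000; (r_i+r_j)·cross = 39.5·205.0000 = 8097.5000
edge 4: (19.5,39.5)→(1,38)  cross = 19.5·38 − 1·39.5 = 701.5000; (r_i+r_j)·cross = 20.5·701.5000 = 14380.7500
Σcross = 1032.5000 → A = |Σcross|/2 = 516.2500 mm²
Σ(r_i+r_j)·cross = 33173.2500 → first moment M = |Σ|/6 = 5528.8750
R_c = M/A = 5528.8750/516.2500 = 10.7097 mm
θ = 153° = 2.670354 rad
V = θ·R_c·A = 2.670354·10.7097·516.2500 = 14764.052 mm³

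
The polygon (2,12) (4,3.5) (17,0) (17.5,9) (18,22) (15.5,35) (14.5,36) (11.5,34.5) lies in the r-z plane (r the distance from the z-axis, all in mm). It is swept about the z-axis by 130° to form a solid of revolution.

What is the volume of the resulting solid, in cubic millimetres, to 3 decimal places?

Profile (r,z), 8 vertices: (2,12) (4,3.5) (17,0) (17.5,9) (18,22) (15.5,35) (14.5,36) (11.5,34.5)
edge 0: (2,12)→(4,3.5)  cross = 2·3.5 − 4·12 = -41.0000; (r_i+r_j)·cross = 6·-41.0000 = -246.0000
edge 1: (4,3.5)→(17,0)  cross = 4·0 − 17·3.5 = -59.5000; (r_i+r_j)·cross = 21·-59.5000 = -1249.5000
edge 2: (17,0)→(17.5,9)  cross = 17·9 − 17.5·0 = 153.0000; (r_i+r_j)·cross = 34.5·153.0000 = 5278.5000
edge 3: (17.5,9)→(18,22)  cross = 17.5·22 − 18·9 = 223.0000; (r_i+r_j)·cross = 35.5·223.0000 = 7916.5000
edge 4: (18,22)→(15.5,35)  cross = 18·35 − 15.5·22 = 289.0000; (r_i+r_j)·cross = 33.5·289.0000 = 9681.5000
edge 5: (15.5,35)→(14.5,36)  cross = 15.5·36 − 14.5·35 = 50.5000; (r_i+r_j)·cross = 30·50.5000 = 1515.0000
edge 6: (14.5,36)→(11.5,34.5)  cross = 14.5·34.5 − 11.5·36 = 86.2500; (r_i+r_j)·cross = 26·86.2500 = 2242.5000
edge 7: (11.5,34.5)→(2,12)  cross = 11.5·12 − 2·34.5 = 69.0000; (r_i+r_j)·cross = 13.5·69.0000 = 931.5000
Σcross = 770.2500 → A = |Σcross|/2 = 385.1250 mm²
Σ(r_i+r_j)·cross = 26070.0000 → first moment M = |Σ|/6 = 4345.0000
R_c = M/A = 4345.0000/385.1250 = 11.2821 mm
θ = 130° = 2.268928 rad
V = θ·R_c·A = 2.268928·11.2821·385.1250 = 9858.492 mm³

Volume = 9858.492 mm³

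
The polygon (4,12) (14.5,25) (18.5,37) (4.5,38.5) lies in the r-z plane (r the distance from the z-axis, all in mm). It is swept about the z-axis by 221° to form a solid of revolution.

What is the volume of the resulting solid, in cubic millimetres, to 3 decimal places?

Volume = 8212.735 mm³

Profile (r,z), 4 vertices: (4,12) (14.5,25) (18.5,37) (4.5,38.5)
edge 0: (4,12)→(14.5,25)  cross = 4·25 − 14.5·12 = -74.0000; (r_i+r_j)·cross = 18.5·-74.0000 = -1369.0000
edge 1: (14.5,25)→(18.5,37)  cross = 14.5·37 − 18.5·25 = 74.0000; (r_i+r_j)·cross = 33·74.0000 = 2442.0000
edge 2: (18.5,37)→(4.5,38.5)  cross = 18.5·38.5 − 4.5·37 = 545.7500; (r_i+r_j)·cross = 23·545.7500 = 12552.2500
edge 3: (4.5,38.5)→(4,12)  cross = 4.5·12 − 4·38.5 = -100.0000; (r_i+r_j)·cross = 8.5·-100.0000 = -850.0000
Σcross = 445.7500 → A = |Σcross|/2 = 222.8750 mm²
Σ(r_i+r_j)·cross = 12775.2500 → first moment M = |Σ|/6 = 2129.2083
R_c = M/A = 2129.2083/222.8750 = 9.5534 mm
θ = 221° = 3.857178 rad
V = θ·R_c·A = 3.857178·9.5534·222.8750 = 8212.735 mm³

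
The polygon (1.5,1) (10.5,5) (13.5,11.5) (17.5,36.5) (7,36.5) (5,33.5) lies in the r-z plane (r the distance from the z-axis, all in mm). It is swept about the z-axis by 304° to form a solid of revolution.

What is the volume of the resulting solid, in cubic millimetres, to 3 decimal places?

Volume = 17684.234 mm³

Profile (r,z), 6 vertices: (1.5,1) (10.5,5) (13.5,11.5) (17.5,36.5) (7,36.5) (5,33.5)
edge 0: (1.5,1)→(10.5,5)  cross = 1.5·5 − 10.5·1 = -3.0000; (r_i+r_j)·cross = 12·-3.0000 = -36.0000
edge 1: (10.5,5)→(13.5,11.5)  cross = 10.5·11.5 − 13.5·5 = 53.2500; (r_i+r_j)·cross = 24·53.2500 = 1278.0000
edge 2: (13.5,11.5)→(17.5,36.5)  cross = 13.5·36.5 − 17.5·11.5 = 291.5000; (r_i+r_j)·cross = 31·291.5000 = 9036.5000
edge 3: (17.5,36.5)→(7,36.5)  cross = 17.5·36.5 − 7·36.5 = 383.2500; (r_i+r_j)·cross = 24.5·383.2500 = 9389.6250
edge 4: (7,36.5)→(5,33.5)  cross = 7·33.5 − 5·36.5 = 52.0000; (r_i+r_j)·cross = 12·52.0000 = 624.0000
edge 5: (5,33.5)→(1.5,1)  cross = 5·1 − 1.5·33.5 = -45.2500; (r_i+r_j)·cross = 6.5·-45.2500 = -294.1250
Σcross = 731.7500 → A = |Σcross|/2 = 365.8750 mm²
Σ(r_i+r_j)·cross = 19998.0000 → first moment M = |Σ|/6 = 3333.0000
R_c = M/A = 3333.0000/365.8750 = 9.1097 mm
θ = 304° = 5.305801 rad
V = θ·R_c·A = 5.305801·9.1097·365.8750 = 17684.234 mm³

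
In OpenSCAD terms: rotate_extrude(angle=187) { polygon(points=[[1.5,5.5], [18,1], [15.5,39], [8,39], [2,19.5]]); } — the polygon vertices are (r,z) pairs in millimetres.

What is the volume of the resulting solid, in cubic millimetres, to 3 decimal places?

Volume = 15604.268 mm³

Profile (r,z), 5 vertices: (1.5,5.5) (18,1) (15.5,39) (8,39) (2,19.5)
edge 0: (1.5,5.5)→(18,1)  cross = 1.5·1 − 18·5.5 = -97.5000; (r_i+r_j)·cross = 19.5·-97.5000 = -1901.2500
edge 1: (18,1)→(15.5,39)  cross = 18·39 − 15.5·1 = 686.5000; (r_i+r_j)·cross = 33.5·686.5000 = 22997.7500
edge 2: (15.5,39)→(8,39)  cross = 15.5·39 − 8·39 = 292.5000; (r_i+r_j)·cross = 23.5·292.5000 = 6873.7500
edge 3: (8,39)→(2,19.5)  cross = 8·19.5 − 2·39 = 78.0000; (r_i+r_j)·cross = 10·78.0000 = 780.0000
edge 4: (2,19.5)→(1.5,5.5)  cross = 2·5.5 − 1.5·19.5 = -18.2500; (r_i+r_j)·cross = 3.5·-18.2500 = -63.8750
Σcross = 941.2500 → A = |Σcross|/2 = 470.6250 mm²
Σ(r_i+r_j)·cross = 28686.3750 → first moment M = |Σ|/6 = 4781.0625
R_c = M/A = 4781.0625/470.6250 = 10.1590 mm
θ = 187° = 3.263766 rad
V = θ·R_c·A = 3.263766·10.1590·470.6250 = 15604.268 mm³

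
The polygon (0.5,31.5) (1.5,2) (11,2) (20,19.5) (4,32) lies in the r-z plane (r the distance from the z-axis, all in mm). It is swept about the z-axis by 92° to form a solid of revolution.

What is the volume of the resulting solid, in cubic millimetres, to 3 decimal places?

Profile (r,z), 5 vertices: (0.5,31.5) (1.5,2) (11,2) (20,19.5) (4,32)
edge 0: (0.5,31.5)→(1.5,2)  cross = 0.5·2 − 1.5·31.5 = -46.2500; (r_i+r_j)·cross = 2·-46.2500 = -92.5000
edge 1: (1.5,2)→(11,2)  cross = 1.5·2 − 11·2 = -19.0000; (r_i+r_j)·cross = 12.5·-19.0000 = -237.5000
edge 2: (11,2)→(20,19.5)  cross = 11·19.5 − 20·2 = 174.5000; (r_i+r_j)·cross = 31·174.5000 = 5409.5000
edge 3: (20,19.5)→(4,32)  cross = 20·32 − 4·19.5 = 562.0000; (r_i+r_j)·cross = 24·562.0000 = 13488.0000
edge 4: (4,32)→(0.5,31.5)  cross = 4·31.5 − 0.5·32 = 110.0000; (r_i+r_j)·cross = 4.5·110.0000 = 495.0000
Σcross = 781.2500 → A = |Σcross|/2 = 390.6250 mm²
Σ(r_i+r_j)·cross = 19062.5000 → first moment M = |Σ|/6 = 3177.0833
R_c = M/A = 3177.0833/390.6250 = 8.1333 mm
θ = 92° = 1.605703 rad
V = θ·R_c·A = 1.605703·8.1333·390.6250 = 5101.452 mm³

Volume = 5101.452 mm³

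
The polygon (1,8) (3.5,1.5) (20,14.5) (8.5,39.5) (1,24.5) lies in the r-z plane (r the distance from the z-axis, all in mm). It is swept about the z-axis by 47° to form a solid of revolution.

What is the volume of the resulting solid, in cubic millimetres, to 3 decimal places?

Profile (r,z), 5 vertices: (1,8) (3.5,1.5) (20,14.5) (8.5,39.5) (1,24.5)
edge 0: (1,8)→(3.5,1.5)  cross = 1·1.5 − 3.5·8 = -26.5000; (r_i+r_j)·cross = 4.5·-26.5000 = -119.2500
edge 1: (3.5,1.5)→(20,14.5)  cross = 3.5·14.5 − 20·1.5 = 20.7500; (r_i+r_j)·cross = 23.5·20.7500 = 487.6250
edge 2: (20,14.5)→(8.5,39.5)  cross = 20·39.5 − 8.5·14.5 = 666.7500; (r_i+r_j)·cross = 28.5·666.7500 = 19002.3750
edge 3: (8.5,39.5)→(1,24.5)  cross = 8.5·24.5 − 1·39.5 = 168.7500; (r_i+r_j)·cross = 9.5·168.7500 = 1603.1250
edge 4: (1,24.5)→(1,8)  cross = 1·8 − 1·24.5 = -16.5000; (r_i+r_j)·cross = 2·-16.5000 = -33.0000
Σcross = 813.2500 → A = |Σcross|/2 = 406.6250 mm²
Σ(r_i+r_j)·cross = 20940.8750 → first moment M = |Σ|/6 = 3490.1458
R_c = M/A = 3490.1458/406.6250 = 8.5832 mm
θ = 47° = 0.820305 rad
V = θ·R_c·A = 0.820305·8.5832·406.6250 = 2862.983 mm³

Volume = 2862.983 mm³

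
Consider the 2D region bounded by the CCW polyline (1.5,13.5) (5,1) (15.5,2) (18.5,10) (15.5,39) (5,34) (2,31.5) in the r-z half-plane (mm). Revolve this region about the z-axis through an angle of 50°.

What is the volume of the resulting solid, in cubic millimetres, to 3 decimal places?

Profile (r,z), 7 vertices: (1.5,13.5) (5,1) (15.5,2) (18.5,10) (15.5,39) (5,34) (2,31.5)
edge 0: (1.5,13.5)→(5,1)  cross = 1.5·1 − 5·13.5 = -66.0000; (r_i+r_j)·cross = 6.5·-66.0000 = -429.0000
edge 1: (5,1)→(15.5,2)  cross = 5·2 − 15.5·1 = -5.5000; (r_i+r_j)·cross = 20.5·-5.5000 = -112.7500
edge 2: (15.5,2)→(18.5,10)  cross = 15.5·10 − 18.5·2 = 118.0000; (r_i+r_j)·cross = 34·118.0000 = 4012.0000
edge 3: (18.5,10)→(15.5,39)  cross = 18.5·39 − 15.5·10 = 566.5000; (r_i+r_j)·cross = 34·566.5000 = 19261.0000
edge 4: (15.5,39)→(5,34)  cross = 15.5·34 − 5·39 = 332.0000; (r_i+r_j)·cross = 20.5·332.0000 = 6806.0000
edge 5: (5,34)→(2,31.5)  cross = 5·31.5 − 2·34 = 89.5000; (r_i+r_j)·cross = 7·89.5000 = 626.5000
edge 6: (2,31.5)→(1.5,13.5)  cross = 2·13.5 − 1.5·31.5 = -20.2500; (r_i+r_j)·cross = 3.5·-20.2500 = -70.8750
Σcross = 1014.2500 → A = |Σcross|/2 = 507.1250 mm²
Σ(r_i+r_j)·cross = 30092.8750 → first moment M = |Σ|/6 = 5015.4792
R_c = M/A = 5015.4792/507.1250 = 9.8900 mm
θ = 50° = 0.872665 rad
V = θ·R_c·A = 0.872665·9.8900·507.1250 = 4376.831 mm³

Volume = 4376.831 mm³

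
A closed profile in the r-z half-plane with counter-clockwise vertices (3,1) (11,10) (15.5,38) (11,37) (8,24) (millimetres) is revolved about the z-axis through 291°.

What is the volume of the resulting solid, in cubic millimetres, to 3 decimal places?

Profile (r,z), 5 vertices: (3,1) (11,10) (15.5,38) (11,37) (8,24)
edge 0: (3,1)→(11,10)  cross = 3·10 − 11·1 = 19.0000; (r_i+r_j)·cross = 14·19.0000 = 266.0000
edge 1: (11,10)→(15.5,38)  cross = 11·38 − 15.5·10 = 263.0000; (r_i+r_j)·cross = 26.5·263.0000 = 6969.5000
edge 2: (15.5,38)→(11,37)  cross = 15.5·37 − 11·38 = 155.5000; (r_i+r_j)·cross = 26.5·155.5000 = 4120.7500
edge 3: (11,37)→(8,24)  cross = 11·24 − 8·37 = -32.0000; (r_i+r_j)·cross = 19·-32.0000 = -608.0000
edge 4: (8,24)→(3,1)  cross = 8·1 − 3·24 = -64.0000; (r_i+r_j)·cross = 11·-64.0000 = -704.0000
Σcross = 341.5000 → A = |Σcross|/2 = 170.7500 mm²
Σ(r_i+r_j)·cross = 10044.2500 → first moment M = |Σ|/6 = 1674.0417
R_c = M/A = 1674.0417/170.7500 = 9.8041 mm
θ = 291° = 5.078908 rad
V = θ·R_c·A = 5.078908·9.8041·170.7500 = 8502.304 mm³

Volume = 8502.304 mm³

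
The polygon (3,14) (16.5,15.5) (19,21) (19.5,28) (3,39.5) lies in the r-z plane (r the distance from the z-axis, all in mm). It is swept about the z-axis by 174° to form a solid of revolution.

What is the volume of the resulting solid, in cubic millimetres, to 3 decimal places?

Profile (r,z), 5 vertices: (3,14) (16.5,15.5) (19,21) (19.5,28) (3,39.5)
edge 0: (3,14)→(16.5,15.5)  cross = 3·15.5 − 16.5·14 = -184.5000; (r_i+r_j)·cross = 19.5·-184.5000 = -3597.7500
edge 1: (16.5,15.5)→(19,21)  cross = 16.5·21 − 19·15.5 = 52.0000; (r_i+r_j)·cross = 35.5·52.0000 = 1846.0000
edge 2: (19,21)→(19.5,28)  cross = 19·28 − 19.5·21 = 122.5000; (r_i+r_j)·cross = 38.5·122.5000 = 4716.2500
edge 3: (19.5,28)→(3,39.5)  cross = 19.5·39.5 − 3·28 = 686.2500; (r_i+r_j)·cross = 22.5·686.2500 = 15440.6250
edge 4: (3,39.5)→(3,14)  cross = 3·14 − 3·39.5 = -76.5000; (r_i+r_j)·cross = 6·-76.5000 = -459.0000
Σcross = 599.7500 → A = |Σcross|/2 = 299.8750 mm²
Σ(r_i+r_j)·cross = 17946.1250 → first moment M = |Σ|/6 = 2991.0208
R_c = M/A = 2991.0208/299.8750 = 9.9742 mm
θ = 174° = 3.036873 rad
V = θ·R_c·A = 3.036873·9.9742·299.8750 = 9083.350 mm³

Volume = 9083.350 mm³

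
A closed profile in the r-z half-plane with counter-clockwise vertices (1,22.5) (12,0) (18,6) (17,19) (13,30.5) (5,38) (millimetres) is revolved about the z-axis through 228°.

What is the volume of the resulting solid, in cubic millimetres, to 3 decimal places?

Profile (r,z), 6 vertices: (1,22.5) (12,0) (18,6) (17,19) (13,30.5) (5,38)
edge 0: (1,22.5)→(12,0)  cross = 1·0 − 12·22.5 = -270.0000; (r_i+r_j)·cross = 13·-270.0000 = -3510.0000
edge 1: (12,0)→(18,6)  cross = 12·6 − 18·0 = 72.0000; (r_i+r_j)·cross = 30·72.0000 = 2160.0000
edge 2: (18,6)→(17,19)  cross = 18·19 − 17·6 = 240.0000; (r_i+r_j)·cross = 35·240.0000 = 8400.0000
edge 3: (17,19)→(13,30.5)  cross = 17·30.5 − 13·19 = 271.5000; (r_i+r_j)·cross = 30·271.5000 = 8145.0000
edge 4: (13,30.5)→(5,38)  cross = 13·38 − 5·30.5 = 341.5000; (r_i+r_j)·cross = 18·341.5000 = 6147.0000
edge 5: (5,38)→(1,22.5)  cross = 5·22.5 − 1·38 = 74.5000; (r_i+r_j)·cross = 6·74.5000 = 447.0000
Σcross = 729.5000 → A = |Σcross|/2 = 364.7500 mm²
Σ(r_i+r_j)·cross = 21789.0000 → first moment M = |Σ|/6 = 3631.5000
R_c = M/A = 3631.5000/364.7500 = 9.9561 mm
θ = 228° = 3.979351 rad
V = θ·R_c·A = 3.979351·9.9561·364.7500 = 14451.012 mm³

Volume = 14451.012 mm³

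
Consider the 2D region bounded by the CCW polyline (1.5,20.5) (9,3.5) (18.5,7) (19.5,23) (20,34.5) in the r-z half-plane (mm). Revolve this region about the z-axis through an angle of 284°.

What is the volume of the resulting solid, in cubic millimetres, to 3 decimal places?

Profile (r,z), 5 vertices: (1.5,20.5) (9,3.5) (18.5,7) (19.5,23) (20,34.5)
edge 0: (1.5,20.5)→(9,3.5)  cross = 1.5·3.5 − 9·20.5 = -179.2500; (r_i+r_j)·cross = 10.5·-179.2500 = -1882.1250
edge 1: (9,3.5)→(18.5,7)  cross = 9·7 − 18.5·3.5 = -1.7500; (r_i+r_j)·cross = 27.5·-1.7500 = -48.1250
edge 2: (18.5,7)→(19.5,23)  cross = 18.5·23 − 19.5·7 = 289.0000; (r_i+r_j)·cross = 38·289.0000 = 10982.0000
edge 3: (19.5,23)→(20,34.5)  cross = 19.5·34.5 − 20·23 = 212.7500; (r_i+r_j)·cross = 39.5·212.7500 = 8403.6250
edge 4: (20,34.5)→(1.5,20.5)  cross = 20·20.5 − 1.5·34.5 = 358.2500; (r_i+r_j)·cross = 21.5·358.2500 = 7702.3750
Σcross = 679.0000 → A = |Σcross|/2 = 339.5000 mm²
Σ(r_i+r_j)·cross = 25157.7500 → first moment M = |Σ|/6 = 4192.9583
R_c = M/A = 4192.9583/339.5000 = 12.3504 mm
θ = 284° = 4.956735 rad
V = θ·R_c·A = 4.956735·12.3504·339.5000 = 20783.384 mm³

Volume = 20783.384 mm³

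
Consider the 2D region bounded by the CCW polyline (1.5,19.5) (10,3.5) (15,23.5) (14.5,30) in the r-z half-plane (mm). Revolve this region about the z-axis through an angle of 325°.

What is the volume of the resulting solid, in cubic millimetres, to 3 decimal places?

Volume = 8893.489 mm³

Profile (r,z), 4 vertices: (1.5,19.5) (10,3.5) (15,23.5) (14.5,30)
edge 0: (1.5,19.5)→(10,3.5)  cross = 1.5·3.5 − 10·19.5 = -189.7500; (r_i+r_j)·cross = 11.5·-189.7500 = -2182.1250
edge 1: (10,3.5)→(15,23.5)  cross = 10·23.5 − 15·3.5 = 182.5000; (r_i+r_j)·cross = 25·182.5000 = 4562.5000
edge 2: (15,23.5)→(14.5,30)  cross = 15·30 − 14.5·23.5 = 109.2500; (r_i+r_j)·cross = 29.5·109.2500 = 3222.8750
edge 3: (14.5,30)→(1.5,19.5)  cross = 14.5·19.5 − 1.5·30 = 237.7500; (r_i+r_j)·cross = 16·237.7500 = 3804.0000
Σcross = 339.7500 → A = |Σcross|/2 = 169.8750 mm²
Σ(r_i+r_j)·cross = 9407.2500 → first moment M = |Σ|/6 = 1567.8750
R_c = M/A = 1567.8750/169.8750 = 9.2296 mm
θ = 325° = 5.672320 rad
V = θ·R_c·A = 5.672320·9.2296·169.8750 = 8893.489 mm³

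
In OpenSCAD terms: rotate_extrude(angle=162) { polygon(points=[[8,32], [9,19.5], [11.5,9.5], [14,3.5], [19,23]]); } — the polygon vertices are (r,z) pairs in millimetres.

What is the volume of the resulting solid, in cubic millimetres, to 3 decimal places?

Profile (r,z), 5 vertices: (8,32) (9,19.5) (11.5,9.5) (14,3.5) (19,23)
edge 0: (8,32)→(9,19.5)  cross = 8·19.5 − 9·32 = -132.0000; (r_i+r_j)·cross = 17·-132.0000 = -2244.0000
edge 1: (9,19.5)→(11.5,9.5)  cross = 9·9.5 − 11.5·19.5 = -138.7500; (r_i+r_j)·cross = 20.5·-138.7500 = -2844.3750
edge 2: (11.5,9.5)→(14,3.5)  cross = 11.5·3.5 − 14·9.5 = -92.7500; (r_i+r_j)·cross = 25.5·-92.7500 = -2365.1250
edge 3: (14,3.5)→(19,23)  cross = 14·23 − 19·3.5 = 255.5000; (r_i+r_j)·cross = 33·255.5000 = 8431.5000
edge 4: (19,23)→(8,32)  cross = 19·32 − 8·23 = 424.0000; (r_i+r_j)·cross = 27·424.0000 = 11448.0000
Σcross = 316.0000 → A = |Σcross|/2 = 158.0000 mm²
Σ(r_i+r_j)·cross = 12426.0000 → first moment M = |Σ|/6 = 2071.0000
R_c = M/A = 2071.0000/158.0000 = 13.1076 mm
θ = 162° = 2.827433 rad
V = θ·R_c·A = 2.827433·13.1076·158.0000 = 5855.615 mm³

Volume = 5855.615 mm³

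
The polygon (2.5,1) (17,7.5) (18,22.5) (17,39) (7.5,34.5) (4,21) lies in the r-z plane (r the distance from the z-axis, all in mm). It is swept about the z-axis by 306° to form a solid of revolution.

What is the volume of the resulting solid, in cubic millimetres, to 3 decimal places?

Volume = 24025.284 mm³

Profile (r,z), 6 vertices: (2.5,1) (17,7.5) (18,22.5) (17,39) (7.5,34.5) (4,21)
edge 0: (2.5,1)→(17,7.5)  cross = 2.5·7.5 − 17·1 = 1.7500; (r_i+r_j)·cross = 19.5·1.7500 = 34.1250
edge 1: (17,7.5)→(18,22.5)  cross = 17·22.5 − 18·7.5 = 247.5000; (r_i+r_j)·cross = 35·247.5000 = 8662.5000
edge 2: (18,22.5)→(17,39)  cross = 18·39 − 17·22.5 = 319.5000; (r_i+r_j)·cross = 35·319.5000 = 11182.5000
edge 3: (17,39)→(7.5,34.5)  cross = 17·34.5 − 7.5·39 = 294.0000; (r_i+r_j)·cross = 24.5·294.0000 = 7203.0000
edge 4: (7.5,34.5)→(4,21)  cross = 7.5·21 − 4·34.5 = 19.5000; (r_i+r_j)·cross = 11.5·19.5000 = 224.2500
edge 5: (4,21)→(2.5,1)  cross = 4·1 − 2.5·21 = -48.5000; (r_i+r_j)·cross = 6.5·-48.5000 = -315.2500
Σcross = 833.7500 → A = |Σcross|/2 = 416.8750 mm²
Σ(r_i+r_j)·cross = 26991.1250 → first moment M = |Σ|/6 = 4498.5208
R_c = M/A = 4498.5208/416.8750 = 10.7911 mm
θ = 306° = 5.340708 rad
V = θ·R_c·A = 5.340708·10.7911·416.8750 = 24025.284 mm³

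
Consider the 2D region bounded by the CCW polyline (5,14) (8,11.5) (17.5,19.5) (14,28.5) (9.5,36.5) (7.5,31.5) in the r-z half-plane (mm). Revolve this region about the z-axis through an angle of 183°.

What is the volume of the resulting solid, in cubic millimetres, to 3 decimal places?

Profile (r,z), 6 vertices: (5,14) (8,11.5) (17.5,19.5) (14,28.5) (9.5,36.5) (7.5,31.5)
edge 0: (5,14)→(8,11.5)  cross = 5·11.5 − 8·14 = -54.5000; (r_i+r_j)·cross = 13·-54.5000 = -708.5000
edge 1: (8,11.5)→(17.5,19.5)  cross = 8·19.5 − 17.5·11.5 = -45.2500; (r_i+r_j)·cross = 25.5·-45.2500 = -1153.8750
edge 2: (17.5,19.5)→(14,28.5)  cross = 17.5·28.5 − 14·19.5 = 225.7500; (r_i+r_j)·cross = 31.5·225.7500 = 7111.1250
edge 3: (14,28.5)→(9.5,36.5)  cross = 14·36.5 − 9.5·28.5 = 240.2500; (r_i+r_j)·cross = 23.5·240.2500 = 5645.8750
edge 4: (9.5,36.5)→(7.5,31.5)  cross = 9.5·31.5 − 7.5·36.5 = 25.5000; (r_i+r_j)·cross = 17·25.5000 = 433.5000
edge 5: (7.5,31.5)→(5,14)  cross = 7.5·14 − 5·31.5 = -52.5000; (r_i+r_j)·cross = 12.5·-52.5000 = -656.2500
Σcross = 339.2500 → A = |Σcross|/2 = 169.6250 mm²
Σ(r_i+r_j)·cross = 10671.8750 → first moment M = |Σ|/6 = 1778.6458
R_c = M/A = 1778.6458/169.6250 = 10.4858 mm
θ = 183° = 3.193953 rad
V = θ·R_c·A = 3.193953·10.4858·169.6250 = 5680.910 mm³

Volume = 5680.910 mm³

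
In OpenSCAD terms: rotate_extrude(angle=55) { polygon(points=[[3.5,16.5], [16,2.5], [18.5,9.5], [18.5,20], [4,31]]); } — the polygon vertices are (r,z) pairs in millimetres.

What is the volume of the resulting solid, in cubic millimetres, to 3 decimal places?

Volume = 2662.729 mm³

Profile (r,z), 5 vertices: (3.5,16.5) (16,2.5) (18.5,9.5) (18.5,20) (4,31)
edge 0: (3.5,16.5)→(16,2.5)  cross = 3.5·2.5 − 16·16.5 = -255.2500; (r_i+r_j)·cross = 19.5·-255.2500 = -4977.3750
edge 1: (16,2.5)→(18.5,9.5)  cross = 16·9.5 − 18.5·2.5 = 105.7500; (r_i+r_j)·cross = 34.5·105.7500 = 3648.3750
edge 2: (18.5,9.5)→(18.5,20)  cross = 18.5·20 − 18.5·9.5 = 194.2500; (r_i+r_j)·cross = 37·194.2500 = 7187.2500
edge 3: (18.5,20)→(4,31)  cross = 18.5·31 − 4·20 = 493.5000; (r_i+r_j)·cross = 22.5·493.5000 = 11103.7500
edge 4: (4,31)→(3.5,16.5)  cross = 4·16.5 − 3.5·31 = -42.5000; (r_i+r_j)·cross = 7.5·-42.5000 = -318.7500
Σcross = 495.7500 → A = |Σcross|/2 = 247.8750 mm²
Σ(r_i+r_j)·cross = 16643.2500 → first moment M = |Σ|/6 = 2773.8750
R_c = M/A = 2773.8750/247.8750 = 11.1906 mm
θ = 55° = 0.959931 rad
V = θ·R_c·A = 0.959931·11.1906·247.8750 = 2662.729 mm³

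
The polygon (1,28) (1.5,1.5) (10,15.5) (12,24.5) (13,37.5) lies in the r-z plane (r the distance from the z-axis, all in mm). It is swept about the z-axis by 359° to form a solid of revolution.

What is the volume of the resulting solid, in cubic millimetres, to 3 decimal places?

Volume = 9555.372 mm³

Profile (r,z), 5 vertices: (1,28) (1.5,1.5) (10,15.5) (12,24.5) (13,37.5)
edge 0: (1,28)→(1.5,1.5)  cross = 1·1.5 − 1.5·28 = -40.5000; (r_i+r_j)·cross = 2.5·-40.5000 = -101.2500
edge 1: (1.5,1.5)→(10,15.5)  cross = 1.5·15.5 − 10·1.5 = 8.2500; (r_i+r_j)·cross = 11.5·8.2500 = 94.8750
edge 2: (10,15.5)→(12,24.5)  cross = 10·24.5 − 12·15.5 = 59.0000; (r_i+r_j)·cross = 22·59.0000 = 1298.0000
edge 3: (12,24.5)→(13,37.5)  cross = 12·37.5 − 13·24.5 = 131.5000; (r_i+r_j)·cross = 25·131.5000 = 3287.5000
edge 4: (13,37.5)→(1,28)  cross = 13·28 − 1·37.5 = 326.5000; (r_i+r_j)·cross = 14·326.5000 = 4571.0000
Σcross = 484.7500 → A = |Σcross|/2 = 242.3750 mm²
Σ(r_i+r_j)·cross = 9150.1250 → first moment M = |Σ|/6 = 1525.0208
R_c = M/A = 1525.0208/242.3750 = 6.2920 mm
θ = 359° = 6.265732 rad
V = θ·R_c·A = 6.265732·6.2920·242.3750 = 9555.372 mm³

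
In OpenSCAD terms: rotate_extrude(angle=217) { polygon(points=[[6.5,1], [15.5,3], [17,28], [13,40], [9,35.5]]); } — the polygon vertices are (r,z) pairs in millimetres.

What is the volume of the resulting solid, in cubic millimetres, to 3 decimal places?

Profile (r,z), 5 vertices: (6.5,1) (15.5,3) (17,28) (13,40) (9,35.5)
edge 0: (6.5,1)→(15.5,3)  cross = 6.5·3 − 15.5·1 = 4.0000; (r_i+r_j)·cross = 22·4.0000 = 88.0000
edge 1: (15.5,3)→(17,28)  cross = 15.5·28 − 17·3 = 383.0000; (r_i+r_j)·cross = 32.5·383.0000 = 12447.5000
edge 2: (17,28)→(13,40)  cross = 17·40 − 13·28 = 316.0000; (r_i+r_j)·cross = 30·316.0000 = 9480.0000
edge 3: (13,40)→(9,35.5)  cross = 13·35.5 − 9·40 = 101.5000; (r_i+r_j)·cross = 22·101.5000 = 2233.0000
edge 4: (9,35.5)→(6.5,1)  cross = 9·1 − 6.5·35.5 = -221.7500; (r_i+r_j)·cross = 15.5·-221.7500 = -3437.1250
Σcross = 582.7500 → A = |Σcross|/2 = 291.3750 mm²
Σ(r_i+r_j)·cross = 20811.3750 → first moment M = |Σ|/6 = 3468.5625
R_c = M/A = 3468.5625/291.3750 = 11.9041 mm
θ = 217° = 3.787364 rad
V = θ·R_c·A = 3.787364·11.9041·291.3750 = 13136.710 mm³

Volume = 13136.710 mm³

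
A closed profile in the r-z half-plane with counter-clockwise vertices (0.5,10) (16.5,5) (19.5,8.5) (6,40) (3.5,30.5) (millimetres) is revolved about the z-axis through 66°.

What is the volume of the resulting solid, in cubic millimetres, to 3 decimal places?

Volume = 3427.626 mm³

Profile (r,z), 5 vertices: (0.5,10) (16.5,5) (19.5,8.5) (6,40) (3.5,30.5)
edge 0: (0.5,10)→(16.5,5)  cross = 0.5·5 − 16.5·10 = -162.5000; (r_i+r_j)·cross = 17·-162.5000 = -2762.5000
edge 1: (16.5,5)→(19.5,8.5)  cross = 16.5·8.5 − 19.5·5 = 42.7500; (r_i+r_j)·cross = 36·42.7500 = 1539.0000
edge 2: (19.5,8.5)→(6,40)  cross = 19.5·40 − 6·8.5 = 729.0000; (r_i+r_j)·cross = 25.5·729.0000 = 18589.5000
edge 3: (6,40)→(3.5,30.5)  cross = 6·30.5 − 3.5·40 = 43.0000; (r_i+r_j)·cross = 9.5·43.0000 = 408.5000
edge 4: (3.5,30.5)→(0.5,10)  cross = 3.5·10 − 0.5·30.5 = 19.7500; (r_i+r_j)·cross = 4·19.7500 = 79.0000
Σcross = 672.0000 → A = |Σcross|/2 = 336.0000 mm²
Σ(r_i+r_j)·cross = 17853.5000 → first moment M = |Σ|/6 = 2975.5833
R_c = M/A = 2975.5833/336.0000 = 8.8559 mm
θ = 66° = 1.151917 rad
V = θ·R_c·A = 1.151917·8.8559·336.0000 = 3427.626 mm³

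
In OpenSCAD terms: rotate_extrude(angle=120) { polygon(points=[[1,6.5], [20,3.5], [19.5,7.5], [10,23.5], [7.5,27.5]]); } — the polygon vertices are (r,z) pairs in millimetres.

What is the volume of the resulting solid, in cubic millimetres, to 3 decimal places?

Profile (r,z), 5 vertices: (1,6.5) (20,3.5) (19.5,7.5) (10,23.5) (7.5,27.5)
edge 0: (1,6.5)→(20,3.5)  cross = 1·3.5 − 20·6.5 = -126.5000; (r_i+r_j)·cross = 21·-126.5000 = -2656.5000
edge 1: (20,3.5)→(19.5,7.5)  cross = 20·7.5 − 19.5·3.5 = 81.7500; (r_i+r_j)·cross = 39.5·81.7500 = 3229.1250
edge 2: (19.5,7.5)→(10,23.5)  cross = 19.5·23.5 − 10·7.5 = 383.2500; (r_i+r_j)·cross = 29.5·383.2500 = 11305.8750
edge 3: (10,23.5)→(7.5,27.5)  cross = 10·27.5 − 7.5·23.5 = 98.7500; (r_i+r_j)·cross = 17.5·98.7500 = 1728.1250
edge 4: (7.5,27.5)→(1,6.5)  cross = 7.5·6.5 − 1·27.5 = 21.2500; (r_i+r_j)·cross = 8.5·21.2500 = 180.6250
Σcross = 458.5000 → A = |Σcross|/2 = 229.2500 mm²
Σ(r_i+r_j)·cross = 13787.2500 → first moment M = |Σ|/6 = 2297.8750
R_c = M/A = 2297.8750/229.2500 = 10.0234 mm
θ = 120° = 2.094395 rad
V = θ·R_c·A = 2.094395·10.0234·229.2500 = 4812.658 mm³

Volume = 4812.658 mm³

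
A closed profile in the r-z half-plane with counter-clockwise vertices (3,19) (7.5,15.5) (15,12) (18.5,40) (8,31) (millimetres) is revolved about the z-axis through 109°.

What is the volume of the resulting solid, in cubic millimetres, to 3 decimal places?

Volume = 5014.591 mm³

Profile (r,z), 5 vertices: (3,19) (7.5,15.5) (15,12) (18.5,40) (8,31)
edge 0: (3,19)→(7.5,15.5)  cross = 3·15.5 − 7.5·19 = -96.0000; (r_i+r_j)·cross = 10.5·-96.0000 = -1008.0000
edge 1: (7.5,15.5)→(15,12)  cross = 7.5·12 − 15·15.5 = -142.5000; (r_i+r_j)·cross = 22.5·-142.5000 = -3206.2500
edge 2: (15,12)→(18.5,40)  cross = 15·40 − 18.5·12 = 378.0000; (r_i+r_j)·cross = 33.5·378.0000 = 12663.0000
edge 3: (18.5,40)→(8,31)  cross = 18.5·31 − 8·40 = 253.5000; (r_i+r_j)·cross = 26.5·253.5000 = 6717.7500
edge 4: (8,31)→(3,19)  cross = 8·19 − 3·31 = 59.0000; (r_i+r_j)·cross = 11·59.0000 = 649.0000
Σcross = 452.0000 → A = |Σcross|/2 = 226.0000 mm²
Σ(r_i+r_j)·cross = 15815.5000 → first moment M = |Σ|/6 = 2635.9167
R_c = M/A = 2635.9167/226.0000 = 11.6633 mm
θ = 109° = 1.902409 rad
V = θ·R_c·A = 1.902409·11.6633·226.0000 = 5014.591 mm³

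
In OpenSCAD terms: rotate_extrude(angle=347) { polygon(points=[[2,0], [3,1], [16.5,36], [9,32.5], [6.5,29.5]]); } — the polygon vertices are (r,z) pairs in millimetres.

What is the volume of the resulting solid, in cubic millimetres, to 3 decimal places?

Profile (r,z), 5 vertices: (2,0) (3,1) (16.5,36) (9,32.5) (6.5,29.5)
edge 0: (2,0)→(3,1)  cross = 2·1 − 3·0 = 2.0000; (r_i+r_j)·cross = 5·2.0000 = 10.0000
edge 1: (3,1)→(16.5,36)  cross = 3·36 − 16.5·1 = 91.5000; (r_i+r_j)·cross = 19.5·91.5000 = 1784.2500
edge 2: (16.5,36)→(9,32.5)  cross = 16.5·32.5 − 9·36 = 212.2500; (r_i+r_j)·cross = 25.5·212.2500 = 5412.3750
edge 3: (9,32.5)→(6.5,29.5)  cross = 9·29.5 − 6.5·32.5 = 54.2500; (r_i+r_j)·cross = 15.5·54.2500 = 840.8750
edge 4: (6.5,29.5)→(2,0)  cross = 6.5·0 − 2·29.5 = -59.0000; (r_i+r_j)·cross = 8.5·-59.0000 = -501.5000
Σcross = 301.0000 → A = |Σcross|/2 = 150.5000 mm²
Σ(r_i+r_j)·cross = 7546.0000 → first moment M = |Σ|/6 = 1257.6667
R_c = M/A = 1257.6667/150.5000 = 8.3566 mm
θ = 347° = 6.056293 rad
V = θ·R_c·A = 6.056293·8.3566·150.5000 = 7616.797 mm³

Volume = 7616.797 mm³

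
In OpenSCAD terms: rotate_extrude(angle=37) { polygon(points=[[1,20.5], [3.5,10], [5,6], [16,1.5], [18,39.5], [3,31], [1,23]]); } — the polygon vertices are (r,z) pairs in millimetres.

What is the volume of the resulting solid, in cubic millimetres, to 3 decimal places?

Profile (r,z), 7 vertices: (1,20.5) (3.5,10) (5,6) (16,1.5) (18,39.5) (3,31) (1,23)
edge 0: (1,20.5)→(3.5,10)  cross = 1·10 − 3.5·20.5 = -61.7500; (r_i+r_j)·cross = 4.5·-61.7500 = -277.8750
edge 1: (3.5,10)→(5,6)  cross = 3.5·6 − 5·10 = -29.0000; (r_i+r_j)·cross = 8.5·-29.0000 = -246.5000
edge 2: (5,6)→(16,1.5)  cross = 5·1.5 − 16·6 = -88.5000; (r_i+r_j)·cross = 21·-88.5000 = -1858.5000
edge 3: (16,1.5)→(18,39.5)  cross = 16·39.5 − 18·1.5 = 605.0000; (r_i+r_j)·cross = 34·605.0000 = 20570.0000
edge 4: (18,39.5)→(3,31)  cross = 18·31 − 3·39.5 = 439.5000; (r_i+r_j)·cross = 21·439.5000 = 9229.5000
edge 5: (3,31)→(1,23)  cross = 3·23 − 1·31 = 38.0000; (r_i+r_j)·cross = 4·38.0000 = 152.0000
edge 6: (1,23)→(1,20.5)  cross = 1·20.5 − 1·23 = -2.5000; (r_i+r_j)·cross = 2·-2.5000 = -5.0000
Σcross = 900.7500 → A = |Σcross|/2 = 450.3750 mm²
Σ(r_i+r_j)·cross = 27563.6250 → first moment M = |Σ|/6 = 4593.9375
R_c = M/A = 4593.9375/450.3750 = 10.2002 mm
θ = 37° = 0.645772 rad
V = θ·R_c·A = 0.645772·10.2002·450.3750 = 2966.635 mm³

Volume = 2966.635 mm³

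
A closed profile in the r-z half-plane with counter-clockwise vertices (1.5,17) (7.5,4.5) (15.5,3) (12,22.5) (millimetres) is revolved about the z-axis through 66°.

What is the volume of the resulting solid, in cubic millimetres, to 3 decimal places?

Volume = 1675.176 mm³

Profile (r,z), 4 vertices: (1.5,17) (7.5,4.5) (15.5,3) (12,22.5)
edge 0: (1.5,17)→(7.5,4.5)  cross = 1.5·4.5 − 7.5·17 = -120.7500; (r_i+r_j)·cross = 9·-120.7500 = -1086.7500
edge 1: (7.5,4.5)→(15.5,3)  cross = 7.5·3 − 15.5·4.5 = -47.2500; (r_i+r_j)·cross = 23·-47.2500 = -1086.7500
edge 2: (15.5,3)→(12,22.5)  cross = 15.5·22.5 − 12·3 = 312.7500; (r_i+r_j)·cross = 27.5·312.7500 = 8600.6250
edge 3: (12,22.5)→(1.5,17)  cross = 12·17 − 1.5·22.5 = 170.2500; (r_i+r_j)·cross = 13.5·170.2500 = 2298.3750
Σcross = 315.0000 → A = |Σcross|/2 = 157.5000 mm²
Σ(r_i+r_j)·cross = 8725.5000 → first moment M = |Σ|/6 = 1454.2500
R_c = M/A = 1454.2500/157.5000 = 9.2333 mm
θ = 66° = 1.151917 rad
V = θ·R_c·A = 1.151917·9.2333·157.5000 = 1675.176 mm³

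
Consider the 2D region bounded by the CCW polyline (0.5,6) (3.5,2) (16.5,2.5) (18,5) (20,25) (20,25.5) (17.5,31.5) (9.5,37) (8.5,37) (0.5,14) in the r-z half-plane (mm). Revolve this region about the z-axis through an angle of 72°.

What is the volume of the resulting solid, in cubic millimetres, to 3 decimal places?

Profile (r,z), 10 vertices: (0.5,6) (3.5,2) (16.5,2.5) (18,5) (20,25) (20,25.5) (17.5,31.5) (9.5,37) (8.5,37) (0.5,14)
edge 0: (0.5,6)→(3.5,2)  cross = 0.5·2 − 3.5·6 = -20.0000; (r_i+r_j)·cross = 4·-20.0000 = -80.0000
edge 1: (3.5,2)→(16.5,2.5)  cross = 3.5·2.5 − 16.5·2 = -24.2500; (r_i+r_j)·cross = 20·-24.2500 = -485.0000
edge 2: (16.5,2.5)→(18,5)  cross = 16.5·5 − 18·2.5 = 37.5000; (r_i+r_j)·cross = 34.5·37.5000 = 1293.7500
edge 3: (18,5)→(20,25)  cross = 18·25 − 20·5 = 350.0000; (r_i+r_j)·cross = 38·350.0000 = 13300.0000
edge 4: (20,25)→(20,25.5)  cross = 20·25.5 − 20·25 = 10.0000; (r_i+r_j)·cross = 40·10.0000 = 400.0000
edge 5: (20,25.5)→(17.5,31.5)  cross = 20·31.5 − 17.5·25.5 = 183.7500; (r_i+r_j)·cross = 37.5·183.7500 = 6890.6250
edge 6: (17.5,31.5)→(9.5,37)  cross = 17.5·37 − 9.5·31.5 = 348.2500; (r_i+r_j)·cross = 27·348.2500 = 9402.7500
edge 7: (9.5,37)→(8.5,37)  cross = 9.5·37 − 8.5·37 = 37.0000; (r_i+r_j)·cross = 18·37.0000 = 666.0000
edge 8: (8.5,37)→(0.5,14)  cross = 8.5·14 − 0.5·37 = 100.5000; (r_i+r_j)·cross = 9·100.5000 = 904.5000
edge 9: (0.5,14)→(0.5,6)  cross = 0.5·6 − 0.5·14 = -4.0000; (r_i+r_j)·cross = 1·-4.0000 = -4.0000
Σcross = 1018.7500 → A = |Σcross|/2 = 509.3750 mm²
Σ(r_i+r_j)·cross = 32288.6250 → first moment M = |Σ|/6 = 5381.4375
R_c = M/A = 5381.4375/509.3750 = 10.5648 mm
θ = 72° = 1.256637 rad
V = θ·R_c·A = 1.256637·10.5648·509.3750 = 6762.514 mm³

Volume = 6762.514 mm³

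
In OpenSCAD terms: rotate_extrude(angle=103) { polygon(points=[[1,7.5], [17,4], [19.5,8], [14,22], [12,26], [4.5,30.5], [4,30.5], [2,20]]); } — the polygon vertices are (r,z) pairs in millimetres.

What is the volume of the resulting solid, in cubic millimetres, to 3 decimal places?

Profile (r,z), 8 vertices: (1,7.5) (17,4) (19.5,8) (14,22) (12,26) (4.5,30.5) (4,30.5) (2,20)
edge 0: (1,7.5)→(17,4)  cross = 1·4 − 17·7.5 = -123.5000; (r_i+r_j)·cross = 18·-123.5000 = -2223.0000
edge 1: (17,4)→(19.5,8)  cross = 17·8 − 19.5·4 = 58.0000; (r_i+r_j)·cross = 36.5·58.0000 = 2117.0000
edge 2: (19.5,8)→(14,22)  cross = 19.5·22 − 14·8 = 317.0000; (r_i+r_j)·cross = 33.5·317.0000 = 10619.5000
edge 3: (14,22)→(12,26)  cross = 14·26 − 12·22 = 100.0000; (r_i+r_j)·cross = 26·100.0000 = 2600.0000
edge 4: (12,26)→(4.5,30.5)  cross = 12·30.5 − 4.5·26 = 249.0000; (r_i+r_j)·cross = 16.5·249.0000 = 4108.5000
edge 5: (4.5,30.5)→(4,30.5)  cross = 4.5·30.5 − 4·30.5 = 15.2500; (r_i+r_j)·cross = 8.5·15.2500 = 129.6250
edge 6: (4,30.5)→(2,20)  cross = 4·20 − 2·30.5 = 19.0000; (r_i+r_j)·cross = 6·19.0000 = 114.0000
edge 7: (2,20)→(1,7.5)  cross = 2·7.5 − 1·20 = -5.0000; (r_i+r_j)·cross = 3·-5.0000 = -15.0000
Σcross = 629.7500 → A = |Σcross|/2 = 314.8750 mm²
Σ(r_i+r_j)·cross = 17450.6250 → first moment M = |Σ|/6 = 2908.4375
R_c = M/A = 2908.4375/314.8750 = 9.2368 mm
θ = 103° = 1.797689 rad
V = θ·R_c·A = 1.797689·9.2368·314.8750 = 5228.466 mm³

Volume = 5228.466 mm³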